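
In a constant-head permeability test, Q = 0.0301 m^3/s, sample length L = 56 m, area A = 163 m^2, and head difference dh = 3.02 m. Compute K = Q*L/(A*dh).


From K = Q*L / (A*dh):
Numerator: Q*L = 0.0301 * 56 = 1.6856.
Denominator: A*dh = 163 * 3.02 = 492.26.
K = 1.6856 / 492.26 = 0.003424 m/s.

0.003424


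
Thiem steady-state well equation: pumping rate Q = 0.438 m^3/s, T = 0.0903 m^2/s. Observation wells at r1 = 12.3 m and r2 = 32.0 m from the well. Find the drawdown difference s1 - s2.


Thiem equation: s1 - s2 = Q/(2*pi*T) * ln(r2/r1).
ln(r2/r1) = ln(32.0/12.3) = 0.9561.
Q/(2*pi*T) = 0.438 / (2*pi*0.0903) = 0.438 / 0.5674 = 0.772.
s1 - s2 = 0.772 * 0.9561 = 0.7381 m.

0.7381


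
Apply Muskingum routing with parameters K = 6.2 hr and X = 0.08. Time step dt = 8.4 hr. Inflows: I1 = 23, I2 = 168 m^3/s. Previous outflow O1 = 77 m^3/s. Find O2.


Muskingum coefficients:
denom = 2*K*(1-X) + dt = 2*6.2*(1-0.08) + 8.4 = 19.808.
C0 = (dt - 2*K*X)/denom = (8.4 - 2*6.2*0.08)/19.808 = 0.374.
C1 = (dt + 2*K*X)/denom = (8.4 + 2*6.2*0.08)/19.808 = 0.4742.
C2 = (2*K*(1-X) - dt)/denom = 0.1519.
O2 = C0*I2 + C1*I1 + C2*O1
   = 0.374*168 + 0.4742*23 + 0.1519*77
   = 85.43 m^3/s.

85.43


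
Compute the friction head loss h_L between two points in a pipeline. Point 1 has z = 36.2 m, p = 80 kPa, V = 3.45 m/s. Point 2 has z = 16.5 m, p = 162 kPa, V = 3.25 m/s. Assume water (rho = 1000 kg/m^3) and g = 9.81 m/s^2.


Total head at each section: H = z + p/(rho*g) + V^2/(2g).
H1 = 36.2 + 80*1000/(1000*9.81) + 3.45^2/(2*9.81)
   = 36.2 + 8.155 + 0.6067
   = 44.962 m.
H2 = 16.5 + 162*1000/(1000*9.81) + 3.25^2/(2*9.81)
   = 16.5 + 16.514 + 0.5384
   = 33.552 m.
h_L = H1 - H2 = 44.962 - 33.552 = 11.409 m.

11.409


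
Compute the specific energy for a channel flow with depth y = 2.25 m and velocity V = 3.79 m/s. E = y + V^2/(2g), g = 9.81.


Specific energy E = y + V^2/(2g).
Velocity head = V^2/(2g) = 3.79^2 / (2*9.81) = 14.3641 / 19.62 = 0.7321 m.
E = 2.25 + 0.7321 = 2.9821 m.

2.9821


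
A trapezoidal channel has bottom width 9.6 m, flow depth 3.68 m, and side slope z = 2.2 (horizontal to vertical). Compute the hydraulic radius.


For a trapezoidal section with side slope z:
A = (b + z*y)*y = (9.6 + 2.2*3.68)*3.68 = 65.121 m^2.
P = b + 2*y*sqrt(1 + z^2) = 9.6 + 2*3.68*sqrt(1 + 2.2^2) = 27.386 m.
R = A/P = 65.121 / 27.386 = 2.3779 m.

2.3779


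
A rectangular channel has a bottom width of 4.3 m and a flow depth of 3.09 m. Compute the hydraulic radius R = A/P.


For a rectangular section:
Flow area A = b * y = 4.3 * 3.09 = 13.29 m^2.
Wetted perimeter P = b + 2y = 4.3 + 2*3.09 = 10.48 m.
Hydraulic radius R = A/P = 13.29 / 10.48 = 1.2678 m.

1.2678


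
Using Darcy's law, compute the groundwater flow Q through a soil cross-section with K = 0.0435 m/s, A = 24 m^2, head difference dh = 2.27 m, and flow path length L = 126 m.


Darcy's law: Q = K * A * i, where i = dh/L.
Hydraulic gradient i = 2.27 / 126 = 0.018016.
Q = 0.0435 * 24 * 0.018016
  = 0.0188 m^3/s.

0.0188


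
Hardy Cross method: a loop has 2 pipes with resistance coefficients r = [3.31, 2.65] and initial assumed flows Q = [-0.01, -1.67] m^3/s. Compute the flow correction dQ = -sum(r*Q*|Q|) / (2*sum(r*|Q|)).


Numerator terms (r*Q*|Q|): 3.31*-0.01*|-0.01| = -0.0003; 2.65*-1.67*|-1.67| = -7.3906.
Sum of numerator = -7.3909.
Denominator terms (r*|Q|): 3.31*|-0.01| = 0.0331; 2.65*|-1.67| = 4.4255.
2 * sum of denominator = 2 * 4.4586 = 8.9172.
dQ = --7.3909 / 8.9172 = 0.8288 m^3/s.

0.8288


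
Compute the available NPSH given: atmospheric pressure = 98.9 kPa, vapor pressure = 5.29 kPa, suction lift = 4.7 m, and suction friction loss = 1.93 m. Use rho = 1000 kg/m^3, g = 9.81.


NPSHa = p_atm/(rho*g) - z_s - hf_s - p_vap/(rho*g).
p_atm/(rho*g) = 98.9*1000 / (1000*9.81) = 10.082 m.
p_vap/(rho*g) = 5.29*1000 / (1000*9.81) = 0.539 m.
NPSHa = 10.082 - 4.7 - 1.93 - 0.539
      = 2.91 m.

2.91


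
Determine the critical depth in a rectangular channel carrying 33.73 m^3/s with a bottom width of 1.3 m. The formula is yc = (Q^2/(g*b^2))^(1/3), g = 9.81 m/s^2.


Using yc = (Q^2 / (g * b^2))^(1/3):
Q^2 = 33.73^2 = 1137.71.
g * b^2 = 9.81 * 1.3^2 = 9.81 * 1.69 = 16.58.
Q^2 / (g*b^2) = 1137.71 / 16.58 = 68.6194.
yc = 68.6194^(1/3) = 4.0941 m.

4.0941


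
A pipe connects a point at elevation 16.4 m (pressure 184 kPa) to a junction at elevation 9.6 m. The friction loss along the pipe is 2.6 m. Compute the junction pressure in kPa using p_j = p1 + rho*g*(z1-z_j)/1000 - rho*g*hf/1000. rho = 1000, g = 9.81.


Junction pressure: p_j = p1 + rho*g*(z1 - z_j)/1000 - rho*g*hf/1000.
Elevation term = 1000*9.81*(16.4 - 9.6)/1000 = 66.708 kPa.
Friction term = 1000*9.81*2.6/1000 = 25.506 kPa.
p_j = 184 + 66.708 - 25.506 = 225.2 kPa.

225.2


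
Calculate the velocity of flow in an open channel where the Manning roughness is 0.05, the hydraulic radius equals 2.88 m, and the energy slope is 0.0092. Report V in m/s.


Manning's equation gives V = (1/n) * R^(2/3) * S^(1/2).
First, compute R^(2/3) = 2.88^(2/3) = 2.0242.
Next, S^(1/2) = 0.0092^(1/2) = 0.095917.
Then 1/n = 1/0.05 = 20.0.
V = 20.0 * 2.0242 * 0.095917 = 3.8832 m/s.

3.8832


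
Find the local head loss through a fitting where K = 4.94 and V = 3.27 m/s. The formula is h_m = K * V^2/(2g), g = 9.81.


Minor loss formula: h_m = K * V^2/(2g).
V^2 = 3.27^2 = 10.6929.
V^2/(2g) = 10.6929 / 19.62 = 0.545 m.
h_m = 4.94 * 0.545 = 2.6923 m.

2.6923


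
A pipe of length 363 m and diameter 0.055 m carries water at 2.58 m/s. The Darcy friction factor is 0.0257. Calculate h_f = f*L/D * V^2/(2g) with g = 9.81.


Darcy-Weisbach equation: h_f = f * (L/D) * V^2/(2g).
f * L/D = 0.0257 * 363/0.055 = 169.62.
V^2/(2g) = 2.58^2 / (2*9.81) = 6.6564 / 19.62 = 0.3393 m.
h_f = 169.62 * 0.3393 = 57.546 m.

57.546


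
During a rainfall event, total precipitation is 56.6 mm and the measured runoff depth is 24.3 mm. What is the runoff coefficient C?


The runoff coefficient C = runoff depth / rainfall depth.
C = 24.3 / 56.6
  = 0.4293.

0.4293


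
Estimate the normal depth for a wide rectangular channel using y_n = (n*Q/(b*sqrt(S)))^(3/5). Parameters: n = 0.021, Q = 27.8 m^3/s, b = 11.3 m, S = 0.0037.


We use the wide-channel approximation y_n = (n*Q/(b*sqrt(S)))^(3/5).
sqrt(S) = sqrt(0.0037) = 0.060828.
Numerator: n*Q = 0.021 * 27.8 = 0.5838.
Denominator: b*sqrt(S) = 11.3 * 0.060828 = 0.687356.
arg = 0.8493.
y_n = 0.8493^(3/5) = 0.9067 m.

0.9067


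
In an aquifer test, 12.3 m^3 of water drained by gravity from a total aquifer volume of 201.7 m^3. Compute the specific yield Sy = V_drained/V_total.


Specific yield Sy = Volume drained / Total volume.
Sy = 12.3 / 201.7
   = 0.061.

0.061


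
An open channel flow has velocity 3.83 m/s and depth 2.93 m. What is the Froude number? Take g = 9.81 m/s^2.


The Froude number is defined as Fr = V / sqrt(g*y).
g*y = 9.81 * 2.93 = 28.7433.
sqrt(g*y) = sqrt(28.7433) = 5.3613.
Fr = 3.83 / 5.3613 = 0.7144.

0.7144


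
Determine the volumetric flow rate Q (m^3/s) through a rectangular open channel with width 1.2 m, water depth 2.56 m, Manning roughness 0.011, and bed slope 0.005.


For a rectangular channel, the cross-sectional area A = b * y = 1.2 * 2.56 = 3.07 m^2.
The wetted perimeter P = b + 2y = 1.2 + 2*2.56 = 6.32 m.
Hydraulic radius R = A/P = 3.07/6.32 = 0.4861 m.
Velocity V = (1/n)*R^(2/3)*S^(1/2) = (1/0.011)*0.4861^(2/3)*0.005^(1/2) = 3.974 m/s.
Discharge Q = A * V = 3.07 * 3.974 = 12.208 m^3/s.

12.208


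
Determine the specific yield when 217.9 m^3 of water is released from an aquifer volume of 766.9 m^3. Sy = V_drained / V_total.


Specific yield Sy = Volume drained / Total volume.
Sy = 217.9 / 766.9
   = 0.2841.

0.2841


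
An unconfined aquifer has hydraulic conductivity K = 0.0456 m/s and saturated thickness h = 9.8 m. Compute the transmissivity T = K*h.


Transmissivity is defined as T = K * h.
T = 0.0456 * 9.8
  = 0.4469 m^2/s.

0.4469


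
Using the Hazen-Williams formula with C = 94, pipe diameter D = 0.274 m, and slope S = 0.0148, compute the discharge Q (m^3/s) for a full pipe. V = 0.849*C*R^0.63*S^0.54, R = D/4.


For a full circular pipe, R = D/4 = 0.274/4 = 0.0685 m.
V = 0.849 * 94 * 0.0685^0.63 * 0.0148^0.54
  = 0.849 * 94 * 0.184708 * 0.102788
  = 1.5152 m/s.
Pipe area A = pi*D^2/4 = pi*0.274^2/4 = 0.059 m^2.
Q = A * V = 0.059 * 1.5152 = 0.0893 m^3/s.

0.0893


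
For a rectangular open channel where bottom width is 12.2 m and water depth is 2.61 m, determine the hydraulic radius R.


For a rectangular section:
Flow area A = b * y = 12.2 * 2.61 = 31.84 m^2.
Wetted perimeter P = b + 2y = 12.2 + 2*2.61 = 17.42 m.
Hydraulic radius R = A/P = 31.84 / 17.42 = 1.8279 m.

1.8279


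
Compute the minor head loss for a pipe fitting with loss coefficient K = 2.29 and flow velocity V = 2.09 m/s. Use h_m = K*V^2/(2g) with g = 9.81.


Minor loss formula: h_m = K * V^2/(2g).
V^2 = 2.09^2 = 4.3681.
V^2/(2g) = 4.3681 / 19.62 = 0.2226 m.
h_m = 2.29 * 0.2226 = 0.5098 m.

0.5098


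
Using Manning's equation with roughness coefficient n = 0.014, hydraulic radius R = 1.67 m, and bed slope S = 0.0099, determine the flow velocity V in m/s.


Manning's equation gives V = (1/n) * R^(2/3) * S^(1/2).
First, compute R^(2/3) = 1.67^(2/3) = 1.4076.
Next, S^(1/2) = 0.0099^(1/2) = 0.099499.
Then 1/n = 1/0.014 = 71.43.
V = 71.43 * 1.4076 * 0.099499 = 10.0039 m/s.

10.0039


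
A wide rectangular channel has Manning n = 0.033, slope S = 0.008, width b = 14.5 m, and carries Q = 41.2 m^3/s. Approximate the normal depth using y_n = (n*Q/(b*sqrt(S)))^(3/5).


We use the wide-channel approximation y_n = (n*Q/(b*sqrt(S)))^(3/5).
sqrt(S) = sqrt(0.008) = 0.089443.
Numerator: n*Q = 0.033 * 41.2 = 1.3596.
Denominator: b*sqrt(S) = 14.5 * 0.089443 = 1.296923.
arg = 1.0483.
y_n = 1.0483^(3/5) = 1.0287 m.

1.0287


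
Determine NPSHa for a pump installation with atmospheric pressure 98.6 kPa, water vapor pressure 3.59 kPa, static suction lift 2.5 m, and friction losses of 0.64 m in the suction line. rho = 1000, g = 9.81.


NPSHa = p_atm/(rho*g) - z_s - hf_s - p_vap/(rho*g).
p_atm/(rho*g) = 98.6*1000 / (1000*9.81) = 10.051 m.
p_vap/(rho*g) = 3.59*1000 / (1000*9.81) = 0.366 m.
NPSHa = 10.051 - 2.5 - 0.64 - 0.366
      = 6.55 m.

6.55


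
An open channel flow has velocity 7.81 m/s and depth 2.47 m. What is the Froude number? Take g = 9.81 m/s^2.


The Froude number is defined as Fr = V / sqrt(g*y).
g*y = 9.81 * 2.47 = 24.2307.
sqrt(g*y) = sqrt(24.2307) = 4.9225.
Fr = 7.81 / 4.9225 = 1.5866.

1.5866


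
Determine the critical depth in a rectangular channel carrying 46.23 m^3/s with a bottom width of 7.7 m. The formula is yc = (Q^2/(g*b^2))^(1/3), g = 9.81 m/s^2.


Using yc = (Q^2 / (g * b^2))^(1/3):
Q^2 = 46.23^2 = 2137.21.
g * b^2 = 9.81 * 7.7^2 = 9.81 * 59.29 = 581.63.
Q^2 / (g*b^2) = 2137.21 / 581.63 = 3.6745.
yc = 3.6745^(1/3) = 1.5431 m.

1.5431


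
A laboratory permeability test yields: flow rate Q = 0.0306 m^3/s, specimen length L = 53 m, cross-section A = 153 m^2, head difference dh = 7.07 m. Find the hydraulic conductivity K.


From K = Q*L / (A*dh):
Numerator: Q*L = 0.0306 * 53 = 1.6218.
Denominator: A*dh = 153 * 7.07 = 1081.71.
K = 1.6218 / 1081.71 = 0.001499 m/s.

0.001499


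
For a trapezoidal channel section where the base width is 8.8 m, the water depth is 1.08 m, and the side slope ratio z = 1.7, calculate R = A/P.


For a trapezoidal section with side slope z:
A = (b + z*y)*y = (8.8 + 1.7*1.08)*1.08 = 11.487 m^2.
P = b + 2*y*sqrt(1 + z^2) = 8.8 + 2*1.08*sqrt(1 + 1.7^2) = 13.06 m.
R = A/P = 11.487 / 13.06 = 0.8795 m.

0.8795


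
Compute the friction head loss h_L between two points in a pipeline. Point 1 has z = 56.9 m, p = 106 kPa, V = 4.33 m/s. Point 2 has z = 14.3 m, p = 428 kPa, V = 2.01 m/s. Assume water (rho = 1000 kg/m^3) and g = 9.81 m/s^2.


Total head at each section: H = z + p/(rho*g) + V^2/(2g).
H1 = 56.9 + 106*1000/(1000*9.81) + 4.33^2/(2*9.81)
   = 56.9 + 10.805 + 0.9556
   = 68.661 m.
H2 = 14.3 + 428*1000/(1000*9.81) + 2.01^2/(2*9.81)
   = 14.3 + 43.629 + 0.2059
   = 58.135 m.
h_L = H1 - H2 = 68.661 - 58.135 = 10.526 m.

10.526


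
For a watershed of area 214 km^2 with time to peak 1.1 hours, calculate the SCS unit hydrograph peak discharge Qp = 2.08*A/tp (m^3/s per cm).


SCS formula: Qp = 2.08 * A / tp.
Qp = 2.08 * 214 / 1.1
   = 445.12 / 1.1
   = 404.65 m^3/s per cm.

404.65


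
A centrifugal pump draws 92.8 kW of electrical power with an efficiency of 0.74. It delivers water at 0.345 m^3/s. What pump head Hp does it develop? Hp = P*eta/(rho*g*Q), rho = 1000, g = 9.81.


Pump head formula: Hp = P * eta / (rho * g * Q).
Numerator: P * eta = 92.8 * 1000 * 0.74 = 68672.0 W.
Denominator: rho * g * Q = 1000 * 9.81 * 0.345 = 3384.45.
Hp = 68672.0 / 3384.45 = 20.29 m.

20.29


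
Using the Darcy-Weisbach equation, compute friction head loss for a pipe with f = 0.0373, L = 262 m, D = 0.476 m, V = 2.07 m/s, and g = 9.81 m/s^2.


Darcy-Weisbach equation: h_f = f * (L/D) * V^2/(2g).
f * L/D = 0.0373 * 262/0.476 = 20.5307.
V^2/(2g) = 2.07^2 / (2*9.81) = 4.2849 / 19.62 = 0.2184 m.
h_f = 20.5307 * 0.2184 = 4.484 m.

4.484


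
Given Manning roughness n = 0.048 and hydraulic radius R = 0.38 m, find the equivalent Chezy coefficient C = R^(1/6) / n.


The Chezy coefficient relates to Manning's n through C = R^(1/6) / n.
R^(1/6) = 0.38^(1/6) = 0.851067.
C = 0.851067 / 0.048 = 17.73 m^(1/2)/s.

17.73


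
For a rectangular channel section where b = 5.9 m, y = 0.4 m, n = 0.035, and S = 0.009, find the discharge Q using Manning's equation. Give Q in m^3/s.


For a rectangular channel, the cross-sectional area A = b * y = 5.9 * 0.4 = 2.36 m^2.
The wetted perimeter P = b + 2y = 5.9 + 2*0.4 = 6.7 m.
Hydraulic radius R = A/P = 2.36/6.7 = 0.3522 m.
Velocity V = (1/n)*R^(2/3)*S^(1/2) = (1/0.035)*0.3522^(2/3)*0.009^(1/2) = 1.3519 m/s.
Discharge Q = A * V = 2.36 * 1.3519 = 3.19 m^3/s.

3.19


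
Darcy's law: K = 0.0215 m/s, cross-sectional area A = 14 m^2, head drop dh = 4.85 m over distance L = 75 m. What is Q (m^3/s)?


Darcy's law: Q = K * A * i, where i = dh/L.
Hydraulic gradient i = 4.85 / 75 = 0.064667.
Q = 0.0215 * 14 * 0.064667
  = 0.0195 m^3/s.

0.0195


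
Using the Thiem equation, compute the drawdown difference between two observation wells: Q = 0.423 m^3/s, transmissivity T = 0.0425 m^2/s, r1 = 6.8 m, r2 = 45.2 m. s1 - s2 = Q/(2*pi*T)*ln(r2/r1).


Thiem equation: s1 - s2 = Q/(2*pi*T) * ln(r2/r1).
ln(r2/r1) = ln(45.2/6.8) = 1.8942.
Q/(2*pi*T) = 0.423 / (2*pi*0.0425) = 0.423 / 0.267 = 1.5841.
s1 - s2 = 1.5841 * 1.8942 = 3.0005 m.

3.0005


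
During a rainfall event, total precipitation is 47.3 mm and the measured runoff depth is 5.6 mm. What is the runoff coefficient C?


The runoff coefficient C = runoff depth / rainfall depth.
C = 5.6 / 47.3
  = 0.1184.

0.1184


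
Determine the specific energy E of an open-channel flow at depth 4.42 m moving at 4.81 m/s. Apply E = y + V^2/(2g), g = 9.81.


Specific energy E = y + V^2/(2g).
Velocity head = V^2/(2g) = 4.81^2 / (2*9.81) = 23.1361 / 19.62 = 1.1792 m.
E = 4.42 + 1.1792 = 5.5992 m.

5.5992


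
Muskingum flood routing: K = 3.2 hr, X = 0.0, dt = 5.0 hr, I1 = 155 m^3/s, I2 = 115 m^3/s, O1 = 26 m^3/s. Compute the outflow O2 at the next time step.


Muskingum coefficients:
denom = 2*K*(1-X) + dt = 2*3.2*(1-0.0) + 5.0 = 11.4.
C0 = (dt - 2*K*X)/denom = (5.0 - 2*3.2*0.0)/11.4 = 0.4386.
C1 = (dt + 2*K*X)/denom = (5.0 + 2*3.2*0.0)/11.4 = 0.4386.
C2 = (2*K*(1-X) - dt)/denom = 0.1228.
O2 = C0*I2 + C1*I1 + C2*O1
   = 0.4386*115 + 0.4386*155 + 0.1228*26
   = 121.61 m^3/s.

121.61


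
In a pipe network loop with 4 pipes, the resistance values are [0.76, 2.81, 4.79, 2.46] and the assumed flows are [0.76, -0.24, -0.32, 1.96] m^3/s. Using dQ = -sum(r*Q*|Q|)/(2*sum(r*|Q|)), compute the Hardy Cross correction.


Numerator terms (r*Q*|Q|): 0.76*0.76*|0.76| = 0.439; 2.81*-0.24*|-0.24| = -0.1619; 4.79*-0.32*|-0.32| = -0.4905; 2.46*1.96*|1.96| = 9.4503.
Sum of numerator = 9.237.
Denominator terms (r*|Q|): 0.76*|0.76| = 0.5776; 2.81*|-0.24| = 0.6744; 4.79*|-0.32| = 1.5328; 2.46*|1.96| = 4.8216.
2 * sum of denominator = 2 * 7.6064 = 15.2128.
dQ = -9.237 / 15.2128 = -0.6072 m^3/s.

-0.6072


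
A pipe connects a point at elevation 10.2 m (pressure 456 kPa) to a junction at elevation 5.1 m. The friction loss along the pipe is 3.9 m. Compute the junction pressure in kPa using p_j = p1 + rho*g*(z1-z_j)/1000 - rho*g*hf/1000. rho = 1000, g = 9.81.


Junction pressure: p_j = p1 + rho*g*(z1 - z_j)/1000 - rho*g*hf/1000.
Elevation term = 1000*9.81*(10.2 - 5.1)/1000 = 50.031 kPa.
Friction term = 1000*9.81*3.9/1000 = 38.259 kPa.
p_j = 456 + 50.031 - 38.259 = 467.77 kPa.

467.77


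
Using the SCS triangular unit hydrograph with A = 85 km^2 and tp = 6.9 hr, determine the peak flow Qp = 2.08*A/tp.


SCS formula: Qp = 2.08 * A / tp.
Qp = 2.08 * 85 / 6.9
   = 176.8 / 6.9
   = 25.62 m^3/s per cm.

25.62


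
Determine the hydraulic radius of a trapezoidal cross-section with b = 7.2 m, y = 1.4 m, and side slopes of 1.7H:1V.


For a trapezoidal section with side slope z:
A = (b + z*y)*y = (7.2 + 1.7*1.4)*1.4 = 13.412 m^2.
P = b + 2*y*sqrt(1 + z^2) = 7.2 + 2*1.4*sqrt(1 + 1.7^2) = 12.722 m.
R = A/P = 13.412 / 12.722 = 1.0542 m.

1.0542


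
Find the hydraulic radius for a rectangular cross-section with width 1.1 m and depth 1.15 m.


For a rectangular section:
Flow area A = b * y = 1.1 * 1.15 = 1.26 m^2.
Wetted perimeter P = b + 2y = 1.1 + 2*1.15 = 3.4 m.
Hydraulic radius R = A/P = 1.26 / 3.4 = 0.3721 m.

0.3721


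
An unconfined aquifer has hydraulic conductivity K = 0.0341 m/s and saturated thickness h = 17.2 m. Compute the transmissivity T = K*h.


Transmissivity is defined as T = K * h.
T = 0.0341 * 17.2
  = 0.5865 m^2/s.

0.5865


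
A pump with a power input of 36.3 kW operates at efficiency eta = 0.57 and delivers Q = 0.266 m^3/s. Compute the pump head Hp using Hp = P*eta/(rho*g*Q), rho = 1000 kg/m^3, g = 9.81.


Pump head formula: Hp = P * eta / (rho * g * Q).
Numerator: P * eta = 36.3 * 1000 * 0.57 = 20691.0 W.
Denominator: rho * g * Q = 1000 * 9.81 * 0.266 = 2609.46.
Hp = 20691.0 / 2609.46 = 7.93 m.

7.93


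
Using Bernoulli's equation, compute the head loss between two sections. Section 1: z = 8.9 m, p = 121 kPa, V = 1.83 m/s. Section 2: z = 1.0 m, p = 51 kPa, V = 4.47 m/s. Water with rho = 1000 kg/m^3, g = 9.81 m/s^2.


Total head at each section: H = z + p/(rho*g) + V^2/(2g).
H1 = 8.9 + 121*1000/(1000*9.81) + 1.83^2/(2*9.81)
   = 8.9 + 12.334 + 0.1707
   = 21.405 m.
H2 = 1.0 + 51*1000/(1000*9.81) + 4.47^2/(2*9.81)
   = 1.0 + 5.199 + 1.0184
   = 7.217 m.
h_L = H1 - H2 = 21.405 - 7.217 = 14.188 m.

14.188


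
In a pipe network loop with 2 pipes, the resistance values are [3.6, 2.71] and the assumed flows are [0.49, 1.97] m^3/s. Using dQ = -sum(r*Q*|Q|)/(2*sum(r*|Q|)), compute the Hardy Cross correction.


Numerator terms (r*Q*|Q|): 3.6*0.49*|0.49| = 0.8644; 2.71*1.97*|1.97| = 10.5172.
Sum of numerator = 11.3816.
Denominator terms (r*|Q|): 3.6*|0.49| = 1.764; 2.71*|1.97| = 5.3387.
2 * sum of denominator = 2 * 7.1027 = 14.2054.
dQ = -11.3816 / 14.2054 = -0.8012 m^3/s.

-0.8012


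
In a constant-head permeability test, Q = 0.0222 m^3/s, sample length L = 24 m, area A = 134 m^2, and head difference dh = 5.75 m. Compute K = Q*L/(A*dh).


From K = Q*L / (A*dh):
Numerator: Q*L = 0.0222 * 24 = 0.5328.
Denominator: A*dh = 134 * 5.75 = 770.5.
K = 0.5328 / 770.5 = 0.000691 m/s.

0.000691


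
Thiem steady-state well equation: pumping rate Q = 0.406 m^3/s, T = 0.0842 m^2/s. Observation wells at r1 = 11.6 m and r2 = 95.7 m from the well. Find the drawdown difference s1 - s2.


Thiem equation: s1 - s2 = Q/(2*pi*T) * ln(r2/r1).
ln(r2/r1) = ln(95.7/11.6) = 2.1102.
Q/(2*pi*T) = 0.406 / (2*pi*0.0842) = 0.406 / 0.529 = 0.7674.
s1 - s2 = 0.7674 * 2.1102 = 1.6194 m.

1.6194


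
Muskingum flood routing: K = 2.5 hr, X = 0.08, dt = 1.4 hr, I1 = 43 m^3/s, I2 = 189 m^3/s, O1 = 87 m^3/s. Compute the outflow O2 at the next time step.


Muskingum coefficients:
denom = 2*K*(1-X) + dt = 2*2.5*(1-0.08) + 1.4 = 6.0.
C0 = (dt - 2*K*X)/denom = (1.4 - 2*2.5*0.08)/6.0 = 0.1667.
C1 = (dt + 2*K*X)/denom = (1.4 + 2*2.5*0.08)/6.0 = 0.3.
C2 = (2*K*(1-X) - dt)/denom = 0.5333.
O2 = C0*I2 + C1*I1 + C2*O1
   = 0.1667*189 + 0.3*43 + 0.5333*87
   = 90.8 m^3/s.

90.8


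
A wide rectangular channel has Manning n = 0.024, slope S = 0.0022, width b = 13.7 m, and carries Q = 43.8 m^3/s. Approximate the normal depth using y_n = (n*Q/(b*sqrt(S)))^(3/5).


We use the wide-channel approximation y_n = (n*Q/(b*sqrt(S)))^(3/5).
sqrt(S) = sqrt(0.0022) = 0.046904.
Numerator: n*Q = 0.024 * 43.8 = 1.0512.
Denominator: b*sqrt(S) = 13.7 * 0.046904 = 0.642585.
arg = 1.6359.
y_n = 1.6359^(3/5) = 1.3435 m.

1.3435


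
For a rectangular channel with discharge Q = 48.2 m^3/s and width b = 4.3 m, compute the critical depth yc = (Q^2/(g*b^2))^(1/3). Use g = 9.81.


Using yc = (Q^2 / (g * b^2))^(1/3):
Q^2 = 48.2^2 = 2323.24.
g * b^2 = 9.81 * 4.3^2 = 9.81 * 18.49 = 181.39.
Q^2 / (g*b^2) = 2323.24 / 181.39 = 12.808.
yc = 12.808^(1/3) = 2.3397 m.

2.3397


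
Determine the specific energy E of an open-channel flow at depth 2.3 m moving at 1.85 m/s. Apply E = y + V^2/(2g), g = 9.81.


Specific energy E = y + V^2/(2g).
Velocity head = V^2/(2g) = 1.85^2 / (2*9.81) = 3.4225 / 19.62 = 0.1744 m.
E = 2.3 + 0.1744 = 2.4744 m.

2.4744


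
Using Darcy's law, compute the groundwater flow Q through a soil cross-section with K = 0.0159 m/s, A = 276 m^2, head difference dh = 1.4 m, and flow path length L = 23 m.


Darcy's law: Q = K * A * i, where i = dh/L.
Hydraulic gradient i = 1.4 / 23 = 0.06087.
Q = 0.0159 * 276 * 0.06087
  = 0.2671 m^3/s.

0.2671


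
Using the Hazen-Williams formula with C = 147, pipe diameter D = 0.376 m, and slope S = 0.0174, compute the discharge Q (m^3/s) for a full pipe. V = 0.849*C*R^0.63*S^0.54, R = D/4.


For a full circular pipe, R = D/4 = 0.376/4 = 0.094 m.
V = 0.849 * 147 * 0.094^0.63 * 0.0174^0.54
  = 0.849 * 147 * 0.225461 * 0.112175
  = 3.1564 m/s.
Pipe area A = pi*D^2/4 = pi*0.376^2/4 = 0.111 m^2.
Q = A * V = 0.111 * 3.1564 = 0.3505 m^3/s.

0.3505


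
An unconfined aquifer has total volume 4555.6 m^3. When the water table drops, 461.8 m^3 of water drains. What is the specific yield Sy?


Specific yield Sy = Volume drained / Total volume.
Sy = 461.8 / 4555.6
   = 0.1014.

0.1014


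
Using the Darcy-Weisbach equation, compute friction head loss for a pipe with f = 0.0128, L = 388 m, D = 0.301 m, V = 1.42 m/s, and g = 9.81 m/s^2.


Darcy-Weisbach equation: h_f = f * (L/D) * V^2/(2g).
f * L/D = 0.0128 * 388/0.301 = 16.4997.
V^2/(2g) = 1.42^2 / (2*9.81) = 2.0164 / 19.62 = 0.1028 m.
h_f = 16.4997 * 0.1028 = 1.696 m.

1.696


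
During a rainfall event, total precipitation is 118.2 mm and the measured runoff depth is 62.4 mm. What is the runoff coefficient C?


The runoff coefficient C = runoff depth / rainfall depth.
C = 62.4 / 118.2
  = 0.5279.

0.5279


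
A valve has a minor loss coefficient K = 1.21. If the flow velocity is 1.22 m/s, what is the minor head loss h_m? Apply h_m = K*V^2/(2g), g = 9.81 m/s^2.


Minor loss formula: h_m = K * V^2/(2g).
V^2 = 1.22^2 = 1.4884.
V^2/(2g) = 1.4884 / 19.62 = 0.0759 m.
h_m = 1.21 * 0.0759 = 0.0918 m.

0.0918


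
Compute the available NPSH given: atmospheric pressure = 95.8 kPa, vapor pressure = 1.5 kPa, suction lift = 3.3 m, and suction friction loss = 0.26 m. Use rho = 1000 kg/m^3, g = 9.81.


NPSHa = p_atm/(rho*g) - z_s - hf_s - p_vap/(rho*g).
p_atm/(rho*g) = 95.8*1000 / (1000*9.81) = 9.766 m.
p_vap/(rho*g) = 1.5*1000 / (1000*9.81) = 0.153 m.
NPSHa = 9.766 - 3.3 - 0.26 - 0.153
      = 6.05 m.

6.05


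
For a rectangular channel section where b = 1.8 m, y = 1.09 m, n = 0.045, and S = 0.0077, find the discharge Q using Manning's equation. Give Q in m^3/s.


For a rectangular channel, the cross-sectional area A = b * y = 1.8 * 1.09 = 1.96 m^2.
The wetted perimeter P = b + 2y = 1.8 + 2*1.09 = 3.98 m.
Hydraulic radius R = A/P = 1.96/3.98 = 0.493 m.
Velocity V = (1/n)*R^(2/3)*S^(1/2) = (1/0.045)*0.493^(2/3)*0.0077^(1/2) = 1.2169 m/s.
Discharge Q = A * V = 1.96 * 1.2169 = 2.387 m^3/s.

2.387


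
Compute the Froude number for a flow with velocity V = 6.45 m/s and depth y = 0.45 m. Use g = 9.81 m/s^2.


The Froude number is defined as Fr = V / sqrt(g*y).
g*y = 9.81 * 0.45 = 4.4145.
sqrt(g*y) = sqrt(4.4145) = 2.1011.
Fr = 6.45 / 2.1011 = 3.0699.

3.0699


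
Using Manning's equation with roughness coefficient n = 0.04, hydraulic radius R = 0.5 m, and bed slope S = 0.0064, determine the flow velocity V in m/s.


Manning's equation gives V = (1/n) * R^(2/3) * S^(1/2).
First, compute R^(2/3) = 0.5^(2/3) = 0.63.
Next, S^(1/2) = 0.0064^(1/2) = 0.08.
Then 1/n = 1/0.04 = 25.0.
V = 25.0 * 0.63 * 0.08 = 1.2599 m/s.

1.2599


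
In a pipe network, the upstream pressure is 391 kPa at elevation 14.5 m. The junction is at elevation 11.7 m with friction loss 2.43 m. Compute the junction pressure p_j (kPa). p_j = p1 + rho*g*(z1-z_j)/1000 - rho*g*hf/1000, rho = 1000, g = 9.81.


Junction pressure: p_j = p1 + rho*g*(z1 - z_j)/1000 - rho*g*hf/1000.
Elevation term = 1000*9.81*(14.5 - 11.7)/1000 = 27.468 kPa.
Friction term = 1000*9.81*2.43/1000 = 23.838 kPa.
p_j = 391 + 27.468 - 23.838 = 394.63 kPa.

394.63


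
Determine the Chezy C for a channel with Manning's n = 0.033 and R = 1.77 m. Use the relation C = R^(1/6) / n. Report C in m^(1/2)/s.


The Chezy coefficient relates to Manning's n through C = R^(1/6) / n.
R^(1/6) = 1.77^(1/6) = 1.099838.
C = 1.099838 / 0.033 = 33.33 m^(1/2)/s.

33.33


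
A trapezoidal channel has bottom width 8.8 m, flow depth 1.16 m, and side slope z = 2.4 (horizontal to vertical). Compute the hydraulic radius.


For a trapezoidal section with side slope z:
A = (b + z*y)*y = (8.8 + 2.4*1.16)*1.16 = 13.437 m^2.
P = b + 2*y*sqrt(1 + z^2) = 8.8 + 2*1.16*sqrt(1 + 2.4^2) = 14.832 m.
R = A/P = 13.437 / 14.832 = 0.906 m.

0.906


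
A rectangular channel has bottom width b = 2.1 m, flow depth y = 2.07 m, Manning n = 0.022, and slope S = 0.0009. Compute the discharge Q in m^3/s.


For a rectangular channel, the cross-sectional area A = b * y = 2.1 * 2.07 = 4.35 m^2.
The wetted perimeter P = b + 2y = 2.1 + 2*2.07 = 6.24 m.
Hydraulic radius R = A/P = 4.35/6.24 = 0.6966 m.
Velocity V = (1/n)*R^(2/3)*S^(1/2) = (1/0.022)*0.6966^(2/3)*0.0009^(1/2) = 1.0716 m/s.
Discharge Q = A * V = 4.35 * 1.0716 = 4.658 m^3/s.

4.658


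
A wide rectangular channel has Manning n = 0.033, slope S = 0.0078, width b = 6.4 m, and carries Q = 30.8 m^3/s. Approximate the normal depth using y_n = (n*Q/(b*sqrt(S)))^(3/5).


We use the wide-channel approximation y_n = (n*Q/(b*sqrt(S)))^(3/5).
sqrt(S) = sqrt(0.0078) = 0.088318.
Numerator: n*Q = 0.033 * 30.8 = 1.0164.
Denominator: b*sqrt(S) = 6.4 * 0.088318 = 0.565235.
arg = 1.7982.
y_n = 1.7982^(3/5) = 1.422 m.

1.422


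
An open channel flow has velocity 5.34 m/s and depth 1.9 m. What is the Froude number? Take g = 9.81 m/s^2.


The Froude number is defined as Fr = V / sqrt(g*y).
g*y = 9.81 * 1.9 = 18.639.
sqrt(g*y) = sqrt(18.639) = 4.3173.
Fr = 5.34 / 4.3173 = 1.2369.

1.2369


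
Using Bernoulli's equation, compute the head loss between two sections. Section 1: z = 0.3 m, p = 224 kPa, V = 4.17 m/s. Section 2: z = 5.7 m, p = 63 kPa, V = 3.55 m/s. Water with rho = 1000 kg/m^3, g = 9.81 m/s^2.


Total head at each section: H = z + p/(rho*g) + V^2/(2g).
H1 = 0.3 + 224*1000/(1000*9.81) + 4.17^2/(2*9.81)
   = 0.3 + 22.834 + 0.8863
   = 24.02 m.
H2 = 5.7 + 63*1000/(1000*9.81) + 3.55^2/(2*9.81)
   = 5.7 + 6.422 + 0.6423
   = 12.764 m.
h_L = H1 - H2 = 24.02 - 12.764 = 11.256 m.

11.256


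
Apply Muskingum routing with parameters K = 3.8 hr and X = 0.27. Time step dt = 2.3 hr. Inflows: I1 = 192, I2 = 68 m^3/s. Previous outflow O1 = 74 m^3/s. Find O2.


Muskingum coefficients:
denom = 2*K*(1-X) + dt = 2*3.8*(1-0.27) + 2.3 = 7.848.
C0 = (dt - 2*K*X)/denom = (2.3 - 2*3.8*0.27)/7.848 = 0.0316.
C1 = (dt + 2*K*X)/denom = (2.3 + 2*3.8*0.27)/7.848 = 0.5545.
C2 = (2*K*(1-X) - dt)/denom = 0.4139.
O2 = C0*I2 + C1*I1 + C2*O1
   = 0.0316*68 + 0.5545*192 + 0.4139*74
   = 139.25 m^3/s.

139.25


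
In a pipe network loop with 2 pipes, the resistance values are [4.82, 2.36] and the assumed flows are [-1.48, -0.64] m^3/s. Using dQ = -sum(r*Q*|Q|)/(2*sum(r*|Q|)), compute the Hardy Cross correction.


Numerator terms (r*Q*|Q|): 4.82*-1.48*|-1.48| = -10.5577; 2.36*-0.64*|-0.64| = -0.9667.
Sum of numerator = -11.5244.
Denominator terms (r*|Q|): 4.82*|-1.48| = 7.1336; 2.36*|-0.64| = 1.5104.
2 * sum of denominator = 2 * 8.644 = 17.288.
dQ = --11.5244 / 17.288 = 0.6666 m^3/s.

0.6666


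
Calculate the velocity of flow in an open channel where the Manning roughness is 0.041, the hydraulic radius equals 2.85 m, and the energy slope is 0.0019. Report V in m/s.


Manning's equation gives V = (1/n) * R^(2/3) * S^(1/2).
First, compute R^(2/3) = 2.85^(2/3) = 2.0102.
Next, S^(1/2) = 0.0019^(1/2) = 0.043589.
Then 1/n = 1/0.041 = 24.39.
V = 24.39 * 2.0102 * 0.043589 = 2.1371 m/s.

2.1371


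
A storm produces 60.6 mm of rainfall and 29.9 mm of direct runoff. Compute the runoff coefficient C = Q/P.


The runoff coefficient C = runoff depth / rainfall depth.
C = 29.9 / 60.6
  = 0.4934.

0.4934


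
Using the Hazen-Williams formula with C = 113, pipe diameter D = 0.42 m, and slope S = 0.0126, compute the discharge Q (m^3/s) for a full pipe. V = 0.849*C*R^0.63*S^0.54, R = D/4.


For a full circular pipe, R = D/4 = 0.42/4 = 0.105 m.
V = 0.849 * 113 * 0.105^0.63 * 0.0126^0.54
  = 0.849 * 113 * 0.24174 * 0.094232
  = 2.1854 m/s.
Pipe area A = pi*D^2/4 = pi*0.42^2/4 = 0.1385 m^2.
Q = A * V = 0.1385 * 2.1854 = 0.3028 m^3/s.

0.3028


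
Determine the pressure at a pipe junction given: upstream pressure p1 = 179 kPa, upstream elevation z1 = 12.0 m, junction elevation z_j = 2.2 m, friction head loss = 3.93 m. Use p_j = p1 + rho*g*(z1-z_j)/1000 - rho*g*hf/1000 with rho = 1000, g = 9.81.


Junction pressure: p_j = p1 + rho*g*(z1 - z_j)/1000 - rho*g*hf/1000.
Elevation term = 1000*9.81*(12.0 - 2.2)/1000 = 96.138 kPa.
Friction term = 1000*9.81*3.93/1000 = 38.553 kPa.
p_j = 179 + 96.138 - 38.553 = 236.58 kPa.

236.58


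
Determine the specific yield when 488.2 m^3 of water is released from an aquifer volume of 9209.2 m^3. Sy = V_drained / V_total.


Specific yield Sy = Volume drained / Total volume.
Sy = 488.2 / 9209.2
   = 0.053.

0.053


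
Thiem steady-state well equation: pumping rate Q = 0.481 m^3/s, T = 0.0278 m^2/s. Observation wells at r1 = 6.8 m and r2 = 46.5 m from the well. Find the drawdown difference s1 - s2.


Thiem equation: s1 - s2 = Q/(2*pi*T) * ln(r2/r1).
ln(r2/r1) = ln(46.5/6.8) = 1.9225.
Q/(2*pi*T) = 0.481 / (2*pi*0.0278) = 0.481 / 0.1747 = 2.7537.
s1 - s2 = 2.7537 * 1.9225 = 5.2941 m.

5.2941


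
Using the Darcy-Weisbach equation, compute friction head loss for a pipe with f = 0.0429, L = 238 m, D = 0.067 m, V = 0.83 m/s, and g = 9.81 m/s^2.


Darcy-Weisbach equation: h_f = f * (L/D) * V^2/(2g).
f * L/D = 0.0429 * 238/0.067 = 152.391.
V^2/(2g) = 0.83^2 / (2*9.81) = 0.6889 / 19.62 = 0.0351 m.
h_f = 152.391 * 0.0351 = 5.351 m.

5.351


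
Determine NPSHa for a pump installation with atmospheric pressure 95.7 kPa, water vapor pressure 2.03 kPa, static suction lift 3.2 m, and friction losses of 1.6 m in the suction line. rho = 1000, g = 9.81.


NPSHa = p_atm/(rho*g) - z_s - hf_s - p_vap/(rho*g).
p_atm/(rho*g) = 95.7*1000 / (1000*9.81) = 9.755 m.
p_vap/(rho*g) = 2.03*1000 / (1000*9.81) = 0.207 m.
NPSHa = 9.755 - 3.2 - 1.6 - 0.207
      = 4.75 m.

4.75


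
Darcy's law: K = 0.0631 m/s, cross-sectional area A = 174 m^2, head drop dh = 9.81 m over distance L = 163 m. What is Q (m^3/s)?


Darcy's law: Q = K * A * i, where i = dh/L.
Hydraulic gradient i = 9.81 / 163 = 0.060184.
Q = 0.0631 * 174 * 0.060184
  = 0.6608 m^3/s.

0.6608


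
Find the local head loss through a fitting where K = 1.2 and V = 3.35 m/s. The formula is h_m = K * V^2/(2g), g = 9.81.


Minor loss formula: h_m = K * V^2/(2g).
V^2 = 3.35^2 = 11.2225.
V^2/(2g) = 11.2225 / 19.62 = 0.572 m.
h_m = 1.2 * 0.572 = 0.6864 m.

0.6864


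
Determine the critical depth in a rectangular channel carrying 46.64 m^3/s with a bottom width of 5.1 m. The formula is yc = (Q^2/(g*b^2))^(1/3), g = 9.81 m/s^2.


Using yc = (Q^2 / (g * b^2))^(1/3):
Q^2 = 46.64^2 = 2175.29.
g * b^2 = 9.81 * 5.1^2 = 9.81 * 26.01 = 255.16.
Q^2 / (g*b^2) = 2175.29 / 255.16 = 8.5252.
yc = 8.5252^(1/3) = 2.0428 m.

2.0428


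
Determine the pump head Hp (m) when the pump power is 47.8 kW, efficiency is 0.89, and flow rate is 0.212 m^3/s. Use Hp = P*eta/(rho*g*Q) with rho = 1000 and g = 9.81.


Pump head formula: Hp = P * eta / (rho * g * Q).
Numerator: P * eta = 47.8 * 1000 * 0.89 = 42542.0 W.
Denominator: rho * g * Q = 1000 * 9.81 * 0.212 = 2079.72.
Hp = 42542.0 / 2079.72 = 20.46 m.

20.46


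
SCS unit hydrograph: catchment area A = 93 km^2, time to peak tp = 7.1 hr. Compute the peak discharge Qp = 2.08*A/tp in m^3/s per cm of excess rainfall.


SCS formula: Qp = 2.08 * A / tp.
Qp = 2.08 * 93 / 7.1
   = 193.44 / 7.1
   = 27.25 m^3/s per cm.

27.25


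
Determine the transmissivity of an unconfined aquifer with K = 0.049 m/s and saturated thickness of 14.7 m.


Transmissivity is defined as T = K * h.
T = 0.049 * 14.7
  = 0.7203 m^2/s.

0.7203


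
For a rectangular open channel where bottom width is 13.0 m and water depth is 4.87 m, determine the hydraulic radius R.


For a rectangular section:
Flow area A = b * y = 13.0 * 4.87 = 63.31 m^2.
Wetted perimeter P = b + 2y = 13.0 + 2*4.87 = 22.74 m.
Hydraulic radius R = A/P = 63.31 / 22.74 = 2.7841 m.

2.7841


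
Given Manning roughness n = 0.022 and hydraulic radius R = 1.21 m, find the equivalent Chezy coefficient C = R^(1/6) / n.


The Chezy coefficient relates to Manning's n through C = R^(1/6) / n.
R^(1/6) = 1.21^(1/6) = 1.03228.
C = 1.03228 / 0.022 = 46.92 m^(1/2)/s.

46.92


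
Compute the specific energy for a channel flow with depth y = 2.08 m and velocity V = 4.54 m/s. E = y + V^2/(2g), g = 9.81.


Specific energy E = y + V^2/(2g).
Velocity head = V^2/(2g) = 4.54^2 / (2*9.81) = 20.6116 / 19.62 = 1.0505 m.
E = 2.08 + 1.0505 = 3.1305 m.

3.1305


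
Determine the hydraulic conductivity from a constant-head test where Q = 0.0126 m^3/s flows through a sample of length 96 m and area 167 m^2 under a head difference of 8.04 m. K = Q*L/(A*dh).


From K = Q*L / (A*dh):
Numerator: Q*L = 0.0126 * 96 = 1.2096.
Denominator: A*dh = 167 * 8.04 = 1342.68.
K = 1.2096 / 1342.68 = 0.000901 m/s.

0.000901


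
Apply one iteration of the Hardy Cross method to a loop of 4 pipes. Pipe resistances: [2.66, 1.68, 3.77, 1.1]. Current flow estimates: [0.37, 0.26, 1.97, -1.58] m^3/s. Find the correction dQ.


Numerator terms (r*Q*|Q|): 2.66*0.37*|0.37| = 0.3642; 1.68*0.26*|0.26| = 0.1136; 3.77*1.97*|1.97| = 14.631; 1.1*-1.58*|-1.58| = -2.746.
Sum of numerator = 12.3627.
Denominator terms (r*|Q|): 2.66*|0.37| = 0.9842; 1.68*|0.26| = 0.4368; 3.77*|1.97| = 7.4269; 1.1*|-1.58| = 1.738.
2 * sum of denominator = 2 * 10.5859 = 21.1718.
dQ = -12.3627 / 21.1718 = -0.5839 m^3/s.

-0.5839


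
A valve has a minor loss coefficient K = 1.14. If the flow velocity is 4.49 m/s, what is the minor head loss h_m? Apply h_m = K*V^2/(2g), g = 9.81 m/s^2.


Minor loss formula: h_m = K * V^2/(2g).
V^2 = 4.49^2 = 20.1601.
V^2/(2g) = 20.1601 / 19.62 = 1.0275 m.
h_m = 1.14 * 1.0275 = 1.1714 m.

1.1714


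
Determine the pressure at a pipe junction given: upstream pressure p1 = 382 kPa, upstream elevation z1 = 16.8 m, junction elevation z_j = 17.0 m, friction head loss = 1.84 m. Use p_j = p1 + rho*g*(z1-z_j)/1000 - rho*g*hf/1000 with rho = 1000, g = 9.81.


Junction pressure: p_j = p1 + rho*g*(z1 - z_j)/1000 - rho*g*hf/1000.
Elevation term = 1000*9.81*(16.8 - 17.0)/1000 = -1.962 kPa.
Friction term = 1000*9.81*1.84/1000 = 18.05 kPa.
p_j = 382 + -1.962 - 18.05 = 361.99 kPa.

361.99


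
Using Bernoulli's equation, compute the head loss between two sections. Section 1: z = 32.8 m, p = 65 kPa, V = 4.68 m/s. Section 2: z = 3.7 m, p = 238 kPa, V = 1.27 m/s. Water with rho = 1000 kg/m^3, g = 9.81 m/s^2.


Total head at each section: H = z + p/(rho*g) + V^2/(2g).
H1 = 32.8 + 65*1000/(1000*9.81) + 4.68^2/(2*9.81)
   = 32.8 + 6.626 + 1.1163
   = 40.542 m.
H2 = 3.7 + 238*1000/(1000*9.81) + 1.27^2/(2*9.81)
   = 3.7 + 24.261 + 0.0822
   = 28.043 m.
h_L = H1 - H2 = 40.542 - 28.043 = 12.499 m.

12.499


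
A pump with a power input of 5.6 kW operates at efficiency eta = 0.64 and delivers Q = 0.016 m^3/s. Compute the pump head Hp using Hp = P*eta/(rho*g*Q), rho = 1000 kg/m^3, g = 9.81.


Pump head formula: Hp = P * eta / (rho * g * Q).
Numerator: P * eta = 5.6 * 1000 * 0.64 = 3584.0 W.
Denominator: rho * g * Q = 1000 * 9.81 * 0.016 = 156.96.
Hp = 3584.0 / 156.96 = 22.83 m.

22.83


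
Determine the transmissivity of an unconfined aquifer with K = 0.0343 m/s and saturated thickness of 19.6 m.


Transmissivity is defined as T = K * h.
T = 0.0343 * 19.6
  = 0.6723 m^2/s.

0.6723


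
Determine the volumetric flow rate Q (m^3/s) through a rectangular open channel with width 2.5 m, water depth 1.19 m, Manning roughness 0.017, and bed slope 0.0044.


For a rectangular channel, the cross-sectional area A = b * y = 2.5 * 1.19 = 2.97 m^2.
The wetted perimeter P = b + 2y = 2.5 + 2*1.19 = 4.88 m.
Hydraulic radius R = A/P = 2.97/4.88 = 0.6096 m.
Velocity V = (1/n)*R^(2/3)*S^(1/2) = (1/0.017)*0.6096^(2/3)*0.0044^(1/2) = 2.8054 m/s.
Discharge Q = A * V = 2.97 * 2.8054 = 8.346 m^3/s.

8.346


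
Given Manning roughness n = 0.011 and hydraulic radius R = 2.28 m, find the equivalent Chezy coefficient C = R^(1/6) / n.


The Chezy coefficient relates to Manning's n through C = R^(1/6) / n.
R^(1/6) = 2.28^(1/6) = 1.147244.
C = 1.147244 / 0.011 = 104.29 m^(1/2)/s.

104.29


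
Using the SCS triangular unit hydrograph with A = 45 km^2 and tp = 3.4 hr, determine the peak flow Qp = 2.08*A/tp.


SCS formula: Qp = 2.08 * A / tp.
Qp = 2.08 * 45 / 3.4
   = 93.6 / 3.4
   = 27.53 m^3/s per cm.

27.53


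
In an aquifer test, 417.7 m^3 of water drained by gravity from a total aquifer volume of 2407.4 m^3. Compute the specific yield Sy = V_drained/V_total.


Specific yield Sy = Volume drained / Total volume.
Sy = 417.7 / 2407.4
   = 0.1735.

0.1735


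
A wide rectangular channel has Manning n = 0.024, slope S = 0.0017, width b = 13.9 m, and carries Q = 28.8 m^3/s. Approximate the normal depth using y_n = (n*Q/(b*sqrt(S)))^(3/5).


We use the wide-channel approximation y_n = (n*Q/(b*sqrt(S)))^(3/5).
sqrt(S) = sqrt(0.0017) = 0.041231.
Numerator: n*Q = 0.024 * 28.8 = 0.6912.
Denominator: b*sqrt(S) = 13.9 * 0.041231 = 0.573111.
arg = 1.206.
y_n = 1.206^(3/5) = 1.119 m.

1.119


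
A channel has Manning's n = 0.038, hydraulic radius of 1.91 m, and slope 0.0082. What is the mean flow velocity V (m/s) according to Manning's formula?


Manning's equation gives V = (1/n) * R^(2/3) * S^(1/2).
First, compute R^(2/3) = 1.91^(2/3) = 1.5394.
Next, S^(1/2) = 0.0082^(1/2) = 0.090554.
Then 1/n = 1/0.038 = 26.32.
V = 26.32 * 1.5394 * 0.090554 = 3.6684 m/s.

3.6684


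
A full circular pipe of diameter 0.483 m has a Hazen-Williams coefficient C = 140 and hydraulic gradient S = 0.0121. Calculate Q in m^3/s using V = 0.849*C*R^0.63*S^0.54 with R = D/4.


For a full circular pipe, R = D/4 = 0.483/4 = 0.1207 m.
V = 0.849 * 140 * 0.1207^0.63 * 0.0121^0.54
  = 0.849 * 140 * 0.263991 * 0.092194
  = 2.8929 m/s.
Pipe area A = pi*D^2/4 = pi*0.483^2/4 = 0.1832 m^2.
Q = A * V = 0.1832 * 2.8929 = 0.53 m^3/s.

0.53


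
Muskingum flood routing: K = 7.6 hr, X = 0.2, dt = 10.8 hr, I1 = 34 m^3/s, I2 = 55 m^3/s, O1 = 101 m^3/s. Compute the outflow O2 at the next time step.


Muskingum coefficients:
denom = 2*K*(1-X) + dt = 2*7.6*(1-0.2) + 10.8 = 22.96.
C0 = (dt - 2*K*X)/denom = (10.8 - 2*7.6*0.2)/22.96 = 0.338.
C1 = (dt + 2*K*X)/denom = (10.8 + 2*7.6*0.2)/22.96 = 0.6028.
C2 = (2*K*(1-X) - dt)/denom = 0.0592.
O2 = C0*I2 + C1*I1 + C2*O1
   = 0.338*55 + 0.6028*34 + 0.0592*101
   = 45.07 m^3/s.

45.07
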